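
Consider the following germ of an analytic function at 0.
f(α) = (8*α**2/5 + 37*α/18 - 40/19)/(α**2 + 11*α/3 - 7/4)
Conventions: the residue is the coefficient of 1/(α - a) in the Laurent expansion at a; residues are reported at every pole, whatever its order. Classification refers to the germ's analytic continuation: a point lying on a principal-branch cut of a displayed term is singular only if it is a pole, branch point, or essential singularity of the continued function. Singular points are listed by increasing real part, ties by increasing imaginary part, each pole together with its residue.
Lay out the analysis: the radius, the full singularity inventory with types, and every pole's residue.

Radius of convergence at 0: -11/6 + (1/3)*sqrt(46).
At -11/6 - (1/3)*sqrt(46): a pole of order 1; residue -343/180 - (15763/62928)*sqrt(46).
At -11/6 + (1/3)*sqrt(46): a pole of order 1; residue -343/180 + (15763/62928)*sqrt(46).

Denominator factor (α**2 + 11*α/3 - 7/4): discriminant 184/9, real irrational roots -11/6 + (1/3)*sqrt(46) and -11/6 - (1/3)*sqrt(46); poles of order 1, moduli -11/6 + (1/3)*sqrt(46) and 11/6 + (1/3)*sqrt(46).
The radius of convergence is the smallest modulus among the singular points: -11/6 + (1/3)*sqrt(46).
The factor α**2 + 11*α/3 - 7/4 splits as (α - a)(α - a') with a = -11/6 - (1/3)*sqrt(46), a' = -11/6 + (1/3)*sqrt(46). At the order-1 pole a set g(α) = (α - a)*f(α) = [8*α**2/5 + 37*α/18 - 40/19] / (α - a').
Simple pole: residue = g(a) at a = -11/6 - (1/3)*sqrt(46), which is -343/180 - (15763/62928)*sqrt(46).
The factor α**2 + 11*α/3 - 7/4 splits as (α - a)(α - a') with a = -11/6 + (1/3)*sqrt(46), a' = -11/6 - (1/3)*sqrt(46). At the order-1 pole a set g(α) = (α - a)*f(α) = [8*α**2/5 + 37*α/18 - 40/19] / (α - a').
Simple pole: residue = g(a) at a = -11/6 + (1/3)*sqrt(46), which is -343/180 + (15763/62928)*sqrt(46).
List the singular points by increasing real part (a conjugate pair: the negative imaginary part first).


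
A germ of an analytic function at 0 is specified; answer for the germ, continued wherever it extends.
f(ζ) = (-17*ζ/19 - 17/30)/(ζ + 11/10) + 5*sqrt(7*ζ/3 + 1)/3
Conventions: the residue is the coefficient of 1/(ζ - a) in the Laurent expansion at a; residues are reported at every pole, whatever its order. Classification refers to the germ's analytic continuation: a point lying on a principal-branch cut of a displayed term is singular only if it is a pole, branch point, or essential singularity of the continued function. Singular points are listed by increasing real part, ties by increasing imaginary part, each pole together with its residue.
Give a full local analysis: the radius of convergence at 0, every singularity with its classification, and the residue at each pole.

Denominator factor (ζ + 11/10): pole of order 1 at -11/10, modulus 11/10.
Branch term (5/3)*sqrt(1 - ζ/(-3/7)): its argument vanishes at ζ = -3/7, a square-root branch point, modulus 3/7.
The radius of convergence is the smallest modulus among the singular points: 3/7.
The branch term is analytic at -11/10 and contributes nothing to the residue; only the rational part matters.
At the order-1 pole -11/10 set g(ζ) = (ζ - (-11/10))*(rational part) = -17*ζ/19 - 17/30.
Simple pole: residue = g(a) at a = -11/10, which is 119/285.
List the singular points by increasing real part (a conjugate pair: the negative imaginary part first).

Radius of convergence at 0: 3/7.
At -11/10: a pole of order 1; residue 119/285.
At -3/7: an algebraic (square-root) branch point.


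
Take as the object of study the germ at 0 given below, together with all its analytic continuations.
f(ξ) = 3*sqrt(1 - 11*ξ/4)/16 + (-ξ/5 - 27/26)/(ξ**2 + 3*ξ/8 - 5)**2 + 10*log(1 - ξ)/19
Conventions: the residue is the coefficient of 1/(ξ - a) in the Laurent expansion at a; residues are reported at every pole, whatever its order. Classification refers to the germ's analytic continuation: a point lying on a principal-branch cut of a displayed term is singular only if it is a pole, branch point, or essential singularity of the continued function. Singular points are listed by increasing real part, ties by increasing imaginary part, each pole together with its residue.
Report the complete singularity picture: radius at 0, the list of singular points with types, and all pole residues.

Denominator factor (ξ**2 + 3*ξ/8 - 5)^2: discriminant 1289/64, real irrational roots -3/16 + (1/16)*sqrt(1289) and -3/16 - (1/16)*sqrt(1289); poles of order 2, moduli -3/16 + (1/16)*sqrt(1289) and 3/16 + (1/16)*sqrt(1289).
Branch term (10/19)*log(1 - ξ/(1)): its argument vanishes at ξ = 1, a logarithmic branch point, modulus 1.
Branch term (3/16)*sqrt(1 - ξ/(4/11)): its argument vanishes at ξ = 4/11, a square-root branch point, modulus 4/11.
The radius of convergence is the smallest modulus among the singular points: 4/11.
The branch terms are analytic at -3/16 - (1/16)*sqrt(1289) and contribute nothing to the residue; only the rational part matters.
The factor ξ**2 + 3*ξ/8 - 5 splits as (ξ - a)(ξ - a') with a = -3/16 - (1/16)*sqrt(1289), a' = -3/16 + (1/16)*sqrt(1289). At the order-2 pole a set g(ξ) = (ξ - a)^2*(rational part) = [-ξ/5 - 27/26] / (ξ - a')^2.
Order-2 pole: residue = g'(a); g'(-3/16 - (1/16)*sqrt(1289)) = -(66624/107998865)*sqrt(1289), so the residue is -(66624/107998865)*sqrt(1289).
The branch terms are analytic at -3/16 + (1/16)*sqrt(1289) and contribute nothing to the residue; only the rational part matters.
The factor ξ**2 + 3*ξ/8 - 5 splits as (ξ - a)(ξ - a') with a = -3/16 + (1/16)*sqrt(1289), a' = -3/16 - (1/16)*sqrt(1289). At the order-2 pole a set g(ξ) = (ξ - a)^2*(rational part) = [-ξ/5 - 27/26] / (ξ - a')^2.
Order-2 pole: residue = g'(a); g'(-3/16 + (1/16)*sqrt(1289)) = (66624/107998865)*sqrt(1289), so the residue is (66624/107998865)*sqrt(1289).
List the singular points by increasing real part (a conjugate pair: the negative imaginary part first).

Radius of convergence at 0: 4/11.
At -3/16 - (1/16)*sqrt(1289): a pole of order 2; residue -(66624/107998865)*sqrt(1289).
At 4/11: an algebraic (square-root) branch point.
At 1: a logarithmic branch point.
At -3/16 + (1/16)*sqrt(1289): a pole of order 2; residue (66624/107998865)*sqrt(1289).


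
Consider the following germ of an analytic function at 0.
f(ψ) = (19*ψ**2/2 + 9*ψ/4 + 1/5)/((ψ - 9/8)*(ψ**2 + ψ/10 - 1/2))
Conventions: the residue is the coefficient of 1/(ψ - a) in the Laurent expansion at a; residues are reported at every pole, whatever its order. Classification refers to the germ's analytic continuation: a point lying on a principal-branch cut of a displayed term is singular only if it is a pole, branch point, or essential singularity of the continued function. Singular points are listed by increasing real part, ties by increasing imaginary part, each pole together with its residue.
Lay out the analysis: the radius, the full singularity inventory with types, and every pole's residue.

Denominator factor (ψ - 9/8): pole of order 1 at 9/8, modulus 9/8.
Denominator factor (ψ**2 + ψ/10 - 1/2): discriminant 201/100, real irrational roots -1/20 + (1/20)*sqrt(201) and -1/20 - (1/20)*sqrt(201); poles of order 1, moduli -1/20 + (1/20)*sqrt(201) and 1/20 + (1/20)*sqrt(201).
The radius of convergence is the smallest modulus among the singular points: -1/20 + (1/20)*sqrt(201).
The factor ψ**2 + ψ/10 - 1/2 splits as (ψ - a)(ψ - a') with a = -1/20 - (1/20)*sqrt(201), a' = -1/20 + (1/20)*sqrt(201). At the order-1 pole a set g(ψ) = (ψ - a)*f(ψ) = [(19*ψ**2/2 + 9*ψ/4 + 1/5)/(ψ - 9/8)] / (ψ - a').
Simple pole: residue = g(a) at a = -1/20 - (1/20)*sqrt(201), which is -1026/281 + (20458/56481)*sqrt(201).
The factor ψ**2 + ψ/10 - 1/2 splits as (ψ - a)(ψ - a') with a = -1/20 + (1/20)*sqrt(201), a' = -1/20 - (1/20)*sqrt(201). At the order-1 pole a set g(ψ) = (ψ - a)*f(ψ) = [(19*ψ**2/2 + 9*ψ/4 + 1/5)/(ψ - 9/8)] / (ψ - a').
Simple pole: residue = g(a) at a = -1/20 + (1/20)*sqrt(201), which is -1026/281 - (20458/56481)*sqrt(201).
At the order-1 pole 9/8 set g(ψ) = (ψ - (9/8))*f(ψ) = (19*ψ**2/2 + 9*ψ/4 + 1/5)/(ψ**2 + ψ/10 - 1/2).
Simple pole: residue = g(a) at a = 9/8, which is 9443/562.
List the singular points by increasing real part (a conjugate pair: the negative imaginary part first).

Radius of convergence at 0: -1/20 + (1/20)*sqrt(201).
At -1/20 - (1/20)*sqrt(201): a pole of order 1; residue -1026/281 + (20458/56481)*sqrt(201).
At -1/20 + (1/20)*sqrt(201): a pole of order 1; residue -1026/281 - (20458/56481)*sqrt(201).
At 9/8: a pole of order 1; residue 9443/562.


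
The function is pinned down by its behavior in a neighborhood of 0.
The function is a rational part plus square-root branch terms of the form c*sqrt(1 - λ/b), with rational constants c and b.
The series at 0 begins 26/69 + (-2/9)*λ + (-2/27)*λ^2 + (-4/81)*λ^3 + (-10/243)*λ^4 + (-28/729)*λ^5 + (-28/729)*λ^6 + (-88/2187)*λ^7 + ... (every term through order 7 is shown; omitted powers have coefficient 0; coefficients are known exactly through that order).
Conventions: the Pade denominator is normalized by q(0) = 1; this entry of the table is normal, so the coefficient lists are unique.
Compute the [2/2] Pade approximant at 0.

The Pade approximant has numerator coefficients [26/69, -124/207, 118/621]; denominator coefficients [1, -1, 1/9].

Taylor coefficients needed (read off): a_0 = 26/69, a_1 = -2/9, a_2 = -2/27, a_3 = -4/81, a_4 = -10/243.
Write the denominator as Q(λ) = 1 + q1*λ + q2*λ^2. Requiring Q*f - P = O(λ^5) with deg P <= 2 kills the coefficients of λ^3..λ^4 in Q*f:
  λ^3: a_3 + q1*a_2 + q2*a_1 = 0, i.e. -4/81 + (-2/27)*q1 + (-2/9)*q2 = 0.
  λ^4: a_4 + q1*a_3 + q2*a_2 = 0, i.e. -10/243 + (-4/81)*q1 + (-2/27)*q2 = 0.
Solving this linear system: q1 = -1, q2 = 1/9.
The numerator is Q*f truncated at degree 2: P0 = a_0 = 26/69; P1 = a_1 + q1*a_0 = -124/207; P2 = a_2 + q1*a_1 + q2*a_0 = 118/621.


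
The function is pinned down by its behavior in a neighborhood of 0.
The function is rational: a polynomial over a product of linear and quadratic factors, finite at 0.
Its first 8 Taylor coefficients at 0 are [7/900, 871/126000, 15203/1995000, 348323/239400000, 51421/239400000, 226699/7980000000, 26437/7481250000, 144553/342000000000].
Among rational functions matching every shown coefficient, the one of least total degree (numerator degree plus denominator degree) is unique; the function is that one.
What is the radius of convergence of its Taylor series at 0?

No rational of total degree below 4 reproduces all 8 coefficients; solving the [2/2] Pade equations on them gives f(z) = (12*z**2/19 + 15*z/28 + 7/9)/(z - 10)**2, whose expansion matches every shown term.
Denominator factor (z - 10)^2: pole of order 2 at 10, modulus 10.
The radius of convergence is the smallest modulus among the singular points: 10.

The radius of convergence is 10.


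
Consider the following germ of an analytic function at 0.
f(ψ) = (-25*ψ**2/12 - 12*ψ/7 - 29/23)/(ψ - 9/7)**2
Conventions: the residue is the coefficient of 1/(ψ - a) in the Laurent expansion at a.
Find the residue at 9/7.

At the order-2 pole 9/7 set g(ψ) = (ψ - (9/7))^2*f(ψ) = -25*ψ**2/12 - 12*ψ/7 - 29/23.
Order-2 pole: residue = g'(a); g'(9/7) = -99/14, so the residue is -99/14.

The residue is -99/14.


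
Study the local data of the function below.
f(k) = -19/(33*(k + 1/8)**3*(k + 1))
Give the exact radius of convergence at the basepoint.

The radius of convergence is 1/8.

Denominator factor (k + 1/8)^3: pole of order 3 at -1/8, modulus 1/8.
Denominator factor (k + 1): pole of order 1 at -1, modulus 1.
The radius of convergence is the smallest modulus among the singular points: 1/8.


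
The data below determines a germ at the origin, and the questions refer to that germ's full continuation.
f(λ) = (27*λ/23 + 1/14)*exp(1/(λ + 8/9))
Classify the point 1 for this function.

There is no denominator, hence no pole anywhere.
The essential point of exp(1/(λ - (-8/9))) is -8/9, not 1.
So the germ continues analytically to 1.

The point is a regular point.


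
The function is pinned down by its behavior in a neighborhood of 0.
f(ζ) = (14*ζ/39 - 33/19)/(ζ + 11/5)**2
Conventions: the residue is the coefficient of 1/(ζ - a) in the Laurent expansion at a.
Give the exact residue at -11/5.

At the order-2 pole -11/5 set g(ζ) = (ζ - (-11/5))^2*f(ζ) = 14*ζ/39 - 33/19.
Order-2 pole: residue = g'(a); g'(-11/5) = 14/39, so the residue is 14/39.

The residue is 14/39.


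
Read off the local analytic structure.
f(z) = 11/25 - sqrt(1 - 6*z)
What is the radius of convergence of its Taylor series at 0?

Branch term (-1)*sqrt(1 - z/(1/6)): its argument vanishes at z = 1/6, a square-root branch point, modulus 1/6.
The radius of convergence is the smallest modulus among the singular points: 1/6.

The radius of convergence is 1/6.


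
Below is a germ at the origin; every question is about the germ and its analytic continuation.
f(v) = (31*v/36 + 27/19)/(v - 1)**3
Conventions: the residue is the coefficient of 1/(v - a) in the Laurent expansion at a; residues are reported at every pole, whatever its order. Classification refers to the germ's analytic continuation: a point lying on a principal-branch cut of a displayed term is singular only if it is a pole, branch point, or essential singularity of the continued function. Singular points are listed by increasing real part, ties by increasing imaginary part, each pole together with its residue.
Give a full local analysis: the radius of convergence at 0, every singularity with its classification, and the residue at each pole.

Radius of convergence at 0: 1.
At 1: a pole of order 3; residue 0.

Denominator factor (v - 1)^3: pole of order 3 at 1, modulus 1.
The radius of convergence is the smallest modulus among the singular points: 1.
At the order-3 pole 1 set g(v) = (v - (1))^3*f(v) = 31*v/36 + 27/19.
Order-3 pole: residue = g''(a)/2; g''(1) = 0, so the residue is 0.


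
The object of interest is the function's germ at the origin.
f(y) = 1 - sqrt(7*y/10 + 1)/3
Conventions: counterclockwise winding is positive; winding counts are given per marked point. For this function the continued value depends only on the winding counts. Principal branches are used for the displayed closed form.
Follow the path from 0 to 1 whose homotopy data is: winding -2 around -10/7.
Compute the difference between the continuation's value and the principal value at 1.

Continued minus principal equals 0.

The rational part is single-valued and drops out of the difference; each branch term changes only by its own monodromy.
(-1/3)*sqrt(1 - y/(-10/7)): winding -2 is even, the square root returns to the same sheet, contribution 0.
Summing the contributions at y = 1 gives 0.


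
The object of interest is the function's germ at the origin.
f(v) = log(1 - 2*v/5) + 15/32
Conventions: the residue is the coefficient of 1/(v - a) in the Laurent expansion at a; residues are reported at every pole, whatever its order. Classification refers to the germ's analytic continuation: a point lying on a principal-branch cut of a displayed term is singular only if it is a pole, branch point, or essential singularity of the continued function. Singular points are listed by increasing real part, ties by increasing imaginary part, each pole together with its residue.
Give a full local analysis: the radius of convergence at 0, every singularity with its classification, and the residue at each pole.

Radius of convergence at 0: 5/2.
At 5/2: a logarithmic branch point.

Branch term (1)*log(1 - v/(5/2)): its argument vanishes at v = 5/2, a logarithmic branch point, modulus 5/2.
The radius of convergence is the smallest modulus among the singular points: 5/2.


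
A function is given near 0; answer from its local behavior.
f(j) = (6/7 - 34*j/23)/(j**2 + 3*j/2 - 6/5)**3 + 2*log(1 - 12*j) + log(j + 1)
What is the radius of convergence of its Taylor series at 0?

The radius of convergence is 1/12.

Denominator factor (j**2 + 3*j/2 - 6/5)^3: discriminant 141/20, real irrational roots -3/4 + (1/20)*sqrt(705) and -3/4 - (1/20)*sqrt(705); poles of order 3, moduli -3/4 + (1/20)*sqrt(705) and 3/4 + (1/20)*sqrt(705).
Branch term (2)*log(1 - j/(1/12)): its argument vanishes at j = 1/12, a logarithmic branch point, modulus 1/12.
Branch term (1)*log(1 - j/(-1)): its argument vanishes at j = -1, a logarithmic branch point, modulus 1.
The radius of convergence is the smallest modulus among the singular points: 1/12.


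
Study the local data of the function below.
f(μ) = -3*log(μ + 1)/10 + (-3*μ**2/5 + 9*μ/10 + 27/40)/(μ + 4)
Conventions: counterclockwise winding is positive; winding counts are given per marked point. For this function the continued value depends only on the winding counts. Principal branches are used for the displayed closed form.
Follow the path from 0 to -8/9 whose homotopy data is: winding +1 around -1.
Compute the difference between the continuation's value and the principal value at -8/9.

Continued minus principal equals -(3/5)*pi*i.

The rational part is single-valued and drops out of the difference; each branch term changes only by its own monodromy.
(-3/10)*log(1 - μ/(-1)): each positive loop around -1 adds 2*pi*i to the log, so winding +1 contributes (-3/10)*(1)*2*pi*i = -(3/5)*pi*i.
Summing the contributions at μ = -8/9 gives -(3/5)*pi*i.


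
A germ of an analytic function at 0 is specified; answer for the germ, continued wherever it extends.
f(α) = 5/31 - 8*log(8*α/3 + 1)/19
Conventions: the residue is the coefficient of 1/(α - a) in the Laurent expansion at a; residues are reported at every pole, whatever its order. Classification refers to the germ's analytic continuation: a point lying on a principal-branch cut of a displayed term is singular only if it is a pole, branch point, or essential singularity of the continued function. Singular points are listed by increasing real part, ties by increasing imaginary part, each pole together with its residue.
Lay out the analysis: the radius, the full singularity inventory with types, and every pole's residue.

Radius of convergence at 0: 3/8.
At -3/8: a logarithmic branch point.

Branch term (-8/19)*log(1 - α/(-3/8)): its argument vanishes at α = -3/8, a logarithmic branch point, modulus 3/8.
The radius of convergence is the smallest modulus among the singular points: 3/8.


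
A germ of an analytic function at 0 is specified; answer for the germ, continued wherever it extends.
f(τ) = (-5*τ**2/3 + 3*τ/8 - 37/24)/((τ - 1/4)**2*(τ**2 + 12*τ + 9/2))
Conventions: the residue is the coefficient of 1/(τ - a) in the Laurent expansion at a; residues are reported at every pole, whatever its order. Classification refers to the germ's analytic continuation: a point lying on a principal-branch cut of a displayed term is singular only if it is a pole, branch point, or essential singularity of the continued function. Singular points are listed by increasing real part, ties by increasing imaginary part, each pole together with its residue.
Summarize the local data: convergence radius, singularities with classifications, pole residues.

Radius of convergence at 0: 1/4.
At -6 - (3/2)*sqrt(14): a pole of order 1; residue -6119/43923 + (70339/922383)*sqrt(14).
At -6 + (3/2)*sqrt(14): a pole of order 1; residue -6119/43923 - (70339/922383)*sqrt(14).
At 1/4: a pole of order 2; residue 12238/43923.

Denominator factor (τ**2 + 12*τ + 9/2): discriminant 126, real irrational roots -6 + (3/2)*sqrt(14) and -6 - (3/2)*sqrt(14); poles of order 1, moduli 6 - (3/2)*sqrt(14) and 6 + (3/2)*sqrt(14).
Denominator factor (τ - 1/4)^2: pole of order 2 at 1/4, modulus 1/4.
The radius of convergence is the smallest modulus among the singular points: 1/4.
The factor τ**2 + 12*τ + 9/2 splits as (τ - a)(τ - a') with a = -6 - (3/2)*sqrt(14), a' = -6 + (3/2)*sqrt(14). At the order-1 pole a set g(τ) = (τ - a)*f(τ) = [(-5*τ**2/3 + 3*τ/8 - 37/24)/(τ - 1/4)**2] / (τ - a').
Simple pole: residue = g(a) at a = -6 - (3/2)*sqrt(14), which is -6119/43923 + (70339/922383)*sqrt(14).
The factor τ**2 + 12*τ + 9/2 splits as (τ - a)(τ - a') with a = -6 + (3/2)*sqrt(14), a' = -6 - (3/2)*sqrt(14). At the order-1 pole a set g(τ) = (τ - a)*f(τ) = [(-5*τ**2/3 + 3*τ/8 - 37/24)/(τ - 1/4)**2] / (τ - a').
Simple pole: residue = g(a) at a = -6 + (3/2)*sqrt(14), which is -6119/43923 - (70339/922383)*sqrt(14).
At the order-2 pole 1/4 set g(τ) = (τ - (1/4))^2*f(τ) = (-5*τ**2/3 + 3*τ/8 - 37/24)/(τ**2 + 12*τ + 9/2).
Order-2 pole: residue = g'(a); g'(1/4) = 12238/43923, so the residue is 12238/43923.
List the singular points by increasing real part (a conjugate pair: the negative imaginary part first).


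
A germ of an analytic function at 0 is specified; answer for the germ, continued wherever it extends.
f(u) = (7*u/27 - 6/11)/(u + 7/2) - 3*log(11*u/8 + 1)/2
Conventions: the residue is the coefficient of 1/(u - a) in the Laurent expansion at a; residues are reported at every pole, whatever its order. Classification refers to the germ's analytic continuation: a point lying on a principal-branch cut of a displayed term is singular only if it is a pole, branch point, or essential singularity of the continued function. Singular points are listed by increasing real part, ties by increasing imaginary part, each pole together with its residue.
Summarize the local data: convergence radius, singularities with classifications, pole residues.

Radius of convergence at 0: 8/11.
At -7/2: a pole of order 1; residue -863/594.
At -8/11: a logarithmic branch point.

Denominator factor (u + 7/2): pole of order 1 at -7/2, modulus 7/2.
Branch term (-3/2)*log(1 - u/(-8/11)): its argument vanishes at u = -8/11, a logarithmic branch point, modulus 8/11.
The radius of convergence is the smallest modulus among the singular points: 8/11.
The branch term is analytic at -7/2 and contributes nothing to the residue; only the rational part matters.
At the order-1 pole -7/2 set g(u) = (u - (-7/2))*(rational part) = 7*u/27 - 6/11.
Simple pole: residue = g(a) at a = -7/2, which is -863/594.
List the singular points by increasing real part (a conjugate pair: the negative imaginary part first).


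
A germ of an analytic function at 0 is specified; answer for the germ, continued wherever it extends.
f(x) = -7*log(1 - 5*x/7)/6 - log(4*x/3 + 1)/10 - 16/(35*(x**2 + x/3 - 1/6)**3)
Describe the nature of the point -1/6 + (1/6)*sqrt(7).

The denominator factor x**2 + x/3 - 1/6 vanishes at -1/6 + (1/6)*sqrt(7) and appears to the power 3; the numerator there equals -16/35, nonzero, and no other factor vanishes.
The branch terms are analytic at this point.
Hence a pole whose order is the multiplicity, 3.

The point is a pole of order 3.


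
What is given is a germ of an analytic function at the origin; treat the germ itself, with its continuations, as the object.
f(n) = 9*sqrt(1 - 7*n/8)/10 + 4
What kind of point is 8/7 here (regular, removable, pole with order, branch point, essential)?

The point is an algebraic (square-root) branch point.

The term (9/10)*sqrt(1 - n/(8/7)) has argument 1 - 8/7/(8/7) = 0 at 8/7: a square-root (algebraic, two-sheeted) branch point; the remaining terms are analytic or single-valued there.


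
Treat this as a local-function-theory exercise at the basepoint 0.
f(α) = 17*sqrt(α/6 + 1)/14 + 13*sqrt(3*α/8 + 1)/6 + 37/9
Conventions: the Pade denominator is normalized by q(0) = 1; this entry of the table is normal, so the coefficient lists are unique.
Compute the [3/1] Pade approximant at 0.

The Pade approximant has numerator coefficients [472/63, 311179289/140319648, 73371029/997828608, -621824401/287374639104]; denominator coefficients [1, 1016845/4454592].

Taylor coefficients needed (expand at 0): a_0 = 472/63, a_1 = 341/672, a_2 = -2729/64512, a_3 = 23201/3096576, a_4 = -1016845/594542592.
Write the denominator as Q(α) = 1 + q1*α. Requiring Q*f - P = O(α^5) with deg P <= 3 kills the coefficients of α^4..α^4 in Q*f:
  α^4: a_4 + q1*a_3 = 0, i.e. -1016845/594542592 + (23201/3096576)*q1 = 0.
Solving this linear system: q1 = 1016845/4454592.
The numerator is Q*f truncated at degree 3: P0 = a_0 = 472/63; P1 = a_1 + q1*a_0 = 311179289/140319648; P2 = a_2 + q1*a_1 = 73371029/997828608; P3 = a_3 + q1*a_2 = -621824401/287374639104.


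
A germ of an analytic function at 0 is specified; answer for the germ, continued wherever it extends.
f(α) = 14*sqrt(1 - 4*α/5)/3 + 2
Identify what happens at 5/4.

The point is an algebraic (square-root) branch point.

The term (14/3)*sqrt(1 - α/(5/4)) has argument 1 - 5/4/(5/4) = 0 at 5/4: a square-root (algebraic, two-sheeted) branch point; the remaining terms are analytic or single-valued there.


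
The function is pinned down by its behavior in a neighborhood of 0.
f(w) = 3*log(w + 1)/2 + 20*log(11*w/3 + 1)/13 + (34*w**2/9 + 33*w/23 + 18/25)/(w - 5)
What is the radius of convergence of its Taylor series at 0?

The radius of convergence is 3/11.

Denominator factor (w - 5): pole of order 1 at 5, modulus 5.
Branch term (20/13)*log(1 - w/(-3/11)): its argument vanishes at w = -3/11, a logarithmic branch point, modulus 3/11.
Branch term (3/2)*log(1 - w/(-1)): its argument vanishes at w = -1, a logarithmic branch point, modulus 1.
The radius of convergence is the smallest modulus among the singular points: 3/11.


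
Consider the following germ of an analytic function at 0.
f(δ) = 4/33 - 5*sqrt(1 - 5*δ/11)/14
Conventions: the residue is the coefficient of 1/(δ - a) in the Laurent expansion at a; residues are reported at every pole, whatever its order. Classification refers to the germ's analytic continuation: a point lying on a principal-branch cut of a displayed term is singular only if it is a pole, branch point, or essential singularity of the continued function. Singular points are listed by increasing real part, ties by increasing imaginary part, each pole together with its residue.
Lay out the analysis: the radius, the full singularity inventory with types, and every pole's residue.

Radius of convergence at 0: 11/5.
At 11/5: an algebraic (square-root) branch point.

Branch term (-5/14)*sqrt(1 - δ/(11/5)): its argument vanishes at δ = 11/5, a square-root branch point, modulus 11/5.
The radius of convergence is the smallest modulus among the singular points: 11/5.


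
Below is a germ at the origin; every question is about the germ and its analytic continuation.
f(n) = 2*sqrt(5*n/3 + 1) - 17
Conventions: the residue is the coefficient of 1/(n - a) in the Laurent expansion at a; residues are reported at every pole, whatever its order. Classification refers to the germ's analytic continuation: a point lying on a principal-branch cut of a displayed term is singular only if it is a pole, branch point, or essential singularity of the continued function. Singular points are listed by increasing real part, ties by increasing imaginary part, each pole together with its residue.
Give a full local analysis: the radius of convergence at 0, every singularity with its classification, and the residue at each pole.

Branch term (2)*sqrt(1 - n/(-3/5)): its argument vanishes at n = -3/5, a square-root branch point, modulus 3/5.
The radius of convergence is the smallest modulus among the singular points: 3/5.

Radius of convergence at 0: 3/5.
At -3/5: an algebraic (square-root) branch point.


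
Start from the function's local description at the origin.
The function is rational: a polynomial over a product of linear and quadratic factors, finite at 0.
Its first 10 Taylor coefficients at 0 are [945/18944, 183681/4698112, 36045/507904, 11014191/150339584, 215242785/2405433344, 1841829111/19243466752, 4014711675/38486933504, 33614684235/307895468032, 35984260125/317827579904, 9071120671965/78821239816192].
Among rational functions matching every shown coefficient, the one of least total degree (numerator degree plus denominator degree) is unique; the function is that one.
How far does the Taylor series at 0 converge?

No rational of total degree below 7 reproduces all 10 coefficients; solving the [1/6] Pade equations on them gives f(α) = (32*α/31 - 35/37)/((α - 1)**3*(α + 8/3)**3), whose expansion matches every shown term.
Denominator factor (α + 8/3)^3: pole of order 3 at -8/3, modulus 8/3.
Denominator factor (α - 1)^3: pole of order 3 at 1, modulus 1.
The radius of convergence is the smallest modulus among the singular points: 1.

The radius of convergence is 1.


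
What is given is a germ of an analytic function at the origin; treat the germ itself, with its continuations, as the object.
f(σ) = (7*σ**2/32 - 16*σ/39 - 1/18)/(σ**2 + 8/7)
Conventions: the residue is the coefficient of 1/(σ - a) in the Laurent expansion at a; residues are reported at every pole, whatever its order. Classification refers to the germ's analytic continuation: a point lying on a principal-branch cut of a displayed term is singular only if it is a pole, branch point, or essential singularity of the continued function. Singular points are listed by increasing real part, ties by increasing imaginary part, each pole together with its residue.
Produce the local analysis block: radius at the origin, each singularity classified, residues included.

Radius of convergence at 0: (2/7)*sqrt(14).
At -((2/7)*sqrt(14))*i: a pole of order 1; residue (-8/39) - ((11/288)*sqrt(14))*i.
At ((2/7)*sqrt(14))*i: a pole of order 1; residue (-8/39) + ((11/288)*sqrt(14))*i.

Denominator factor (σ**2 + 8/7): discriminant -32/7, complex-conjugate roots ((2/7)*sqrt(14))*i and -((2/7)*sqrt(14))*i; poles of order 1, moduli (2/7)*sqrt(14) and (2/7)*sqrt(14).
The radius of convergence is the smallest modulus among the singular points: (2/7)*sqrt(14).
The factor σ**2 + 8/7 splits as (σ - a)(σ - a') with a = -((2/7)*sqrt(14))*i, a' = ((2/7)*sqrt(14))*i. At the order-1 pole a set g(σ) = (σ - a)*f(σ) = [7*σ**2/32 - 16*σ/39 - 1/18] / (σ - a').
Simple pole: residue = g(a) at a = -((2/7)*sqrt(14))*i, which is (-8/39) - ((11/288)*sqrt(14))*i.
The factor σ**2 + 8/7 splits as (σ - a)(σ - a') with a = ((2/7)*sqrt(14))*i, a' = -((2/7)*sqrt(14))*i. At the order-1 pole a set g(σ) = (σ - a)*f(σ) = [7*σ**2/32 - 16*σ/39 - 1/18] / (σ - a').
Simple pole: residue = g(a) at a = ((2/7)*sqrt(14))*i, which is (-8/39) + ((11/288)*sqrt(14))*i.
List the singular points by increasing real part (a conjugate pair: the negative imaginary part first).


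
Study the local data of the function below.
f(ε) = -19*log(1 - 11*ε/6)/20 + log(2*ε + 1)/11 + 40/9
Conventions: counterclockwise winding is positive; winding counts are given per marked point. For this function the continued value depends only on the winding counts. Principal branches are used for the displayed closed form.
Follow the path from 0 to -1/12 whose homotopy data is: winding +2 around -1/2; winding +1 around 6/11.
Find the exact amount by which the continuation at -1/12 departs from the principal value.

Continued minus principal equals -(169/110)*pi*i.

The rational part is single-valued and drops out of the difference; each branch term changes only by its own monodromy.
(1/11)*log(1 - ε/(-1/2)): each positive loop around -1/2 adds 2*pi*i to the log, so winding +2 contributes (1/11)*(2)*2*pi*i = (4/11)*pi*i.
(-19/20)*log(1 - ε/(6/11)): each positive loop around 6/11 adds 2*pi*i to the log, so winding +1 contributes (-19/20)*(1)*2*pi*i = -(19/10)*pi*i.
Summing the contributions at ε = -1/12 gives -(169/110)*pi*i.


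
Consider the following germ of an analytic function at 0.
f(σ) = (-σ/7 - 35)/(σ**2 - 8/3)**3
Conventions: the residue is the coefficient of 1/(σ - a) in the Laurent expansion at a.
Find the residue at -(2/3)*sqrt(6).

The factor σ**2 - 8/3 splits as (σ - a)(σ - a') with a = -(2/3)*sqrt(6), a' = (2/3)*sqrt(6). At the order-3 pole a set g(σ) = (σ - a)^3*f(σ) = [-σ/7 - 35] / (σ - a')^3.
Order-3 pole: residue = g''(a)/2; g''(-(2/3)*sqrt(6)) = (945/2048)*sqrt(6), so the residue is (945/4096)*sqrt(6).

The residue is (945/4096)*sqrt(6).


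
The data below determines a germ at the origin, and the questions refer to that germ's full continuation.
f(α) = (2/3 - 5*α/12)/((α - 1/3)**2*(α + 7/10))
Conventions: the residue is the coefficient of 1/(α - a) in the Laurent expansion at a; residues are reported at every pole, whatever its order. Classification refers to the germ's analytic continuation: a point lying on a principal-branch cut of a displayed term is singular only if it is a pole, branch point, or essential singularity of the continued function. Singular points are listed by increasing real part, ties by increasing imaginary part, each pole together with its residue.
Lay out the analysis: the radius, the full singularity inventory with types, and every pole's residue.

Radius of convergence at 0: 1/3.
At -7/10: a pole of order 1; residue 1725/1922.
At 1/3: a pole of order 2; residue -1725/1922.

Denominator factor (α + 7/10): pole of order 1 at -7/10, modulus 7/10.
Denominator factor (α - 1/3)^2: pole of order 2 at 1/3, modulus 1/3.
The radius of convergence is the smallest modulus among the singular points: 1/3.
At the order-1 pole -7/10 set g(α) = (α - (-7/10))*f(α) = (2/3 - 5*α/12)/(α - 1/3)**2.
Simple pole: residue = g(a) at a = -7/10, which is 1725/1922.
At the order-2 pole 1/3 set g(α) = (α - (1/3))^2*f(α) = (2/3 - 5*α/12)/(α + 7/10).
Order-2 pole: residue = g'(a); g'(1/3) = -1725/1922, so the residue is -1725/1922.
List the singular points by increasing real part (a conjugate pair: the negative imaginary part first).


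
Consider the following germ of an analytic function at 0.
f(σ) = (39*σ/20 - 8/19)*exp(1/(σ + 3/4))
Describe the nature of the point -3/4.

The exponent 1/(σ - (-3/4)) has a pole at -3/4, so exp(1/(σ - (-3/4))) takes every nonzero value near it: an essential singularity (not a pole of any order).

The point is an essential singularity.


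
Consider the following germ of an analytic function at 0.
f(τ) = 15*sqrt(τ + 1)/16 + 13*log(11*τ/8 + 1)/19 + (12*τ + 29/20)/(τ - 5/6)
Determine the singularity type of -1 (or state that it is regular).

The point is an algebraic (square-root) branch point.

The term (15/16)*sqrt(1 - τ/(-1)) has argument 1 - -1/(-1) = 0 at -1: a square-root (algebraic, two-sheeted) branch point; the remaining terms are analytic or single-valued there.


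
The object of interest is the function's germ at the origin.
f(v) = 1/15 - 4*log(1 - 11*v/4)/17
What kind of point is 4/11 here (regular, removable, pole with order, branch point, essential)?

The term (-4/17)*log(1 - v/(4/11)) has argument 1 - 4/11/(4/11) = 0 at 4/11: a logarithmic (infinitely-sheeted) branch point; the remaining terms are analytic or single-valued there.

The point is a logarithmic branch point.


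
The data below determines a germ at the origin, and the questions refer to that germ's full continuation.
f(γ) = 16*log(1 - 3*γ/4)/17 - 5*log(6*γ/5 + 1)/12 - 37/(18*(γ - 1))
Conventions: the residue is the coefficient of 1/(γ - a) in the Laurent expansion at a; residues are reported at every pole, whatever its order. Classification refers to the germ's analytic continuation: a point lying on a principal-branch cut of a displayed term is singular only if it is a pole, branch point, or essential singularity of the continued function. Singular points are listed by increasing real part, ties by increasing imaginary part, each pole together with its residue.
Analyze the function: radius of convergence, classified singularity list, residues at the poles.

Radius of convergence at 0: 5/6.
At -5/6: a logarithmic branch point.
At 1: a pole of order 1; residue -37/18.
At 4/3: a logarithmic branch point.

Denominator factor (γ - 1): pole of order 1 at 1, modulus 1.
Branch term (16/17)*log(1 - γ/(4/3)): its argument vanishes at γ = 4/3, a logarithmic branch point, modulus 4/3.
Branch term (-5/12)*log(1 - γ/(-5/6)): its argument vanishes at γ = -5/6, a logarithmic branch point, modulus 5/6.
The radius of convergence is the smallest modulus among the singular points: 5/6.
The branch terms are analytic at 1 and contribute nothing to the residue; only the rational part matters.
At the order-1 pole 1 set g(γ) = (γ - (1))*(rational part) = -37/18.
Simple pole: residue = g(a) at a = 1, which is -37/18.
List the singular points by increasing real part (a conjugate pair: the negative imaginary part first).


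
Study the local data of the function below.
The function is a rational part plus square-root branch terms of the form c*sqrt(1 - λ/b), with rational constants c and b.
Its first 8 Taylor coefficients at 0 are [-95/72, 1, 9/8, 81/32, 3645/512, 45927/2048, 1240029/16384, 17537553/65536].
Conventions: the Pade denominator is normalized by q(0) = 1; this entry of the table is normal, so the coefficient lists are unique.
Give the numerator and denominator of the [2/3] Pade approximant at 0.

Taylor coefficients needed (read off): a_0 = -95/72, a_1 = 1, a_2 = 9/8, a_3 = 81/32, a_4 = 3645/512, a_5 = 45927/2048.
Write the denominator as Q(λ) = 1 + q1*λ + q2*λ^2 + q3*λ^3. Requiring Q*f - P = O(λ^6) with deg P <= 2 kills the coefficients of λ^3..λ^5 in Q*f:
  λ^3: a_3 + q1*a_2 + q2*a_1 + q3*a_0 = 0, i.e. 81/32 + (9/8)*q1 + (1)*q2 + (-95/72)*q3 = 0.
  λ^4: a_4 + q1*a_3 + q2*a_2 + q3*a_1 = 0, i.e. 3645/512 + (81/32)*q1 + (9/8)*q2 + (1)*q3 = 0.
  λ^5: a_5 + q1*a_4 + q2*a_3 + q3*a_2 = 0, i.e. 45927/2048 + (3645/512)*q1 + (81/32)*q2 + (9/8)*q3 = 0.
Solving this linear system: q1 = -1863/446, q2 = 38637/14272, q3 = 729/1784.
The numerator is Q*f truncated at degree 2: P0 = a_0 = -95/72; P1 = a_1 + q1*a_0 = 23233/3568; P2 = a_2 + q1*a_1 + q2*a_0 = -756315/114176.

The Pade approximant has numerator coefficients [-95/72, 23233/3568, -756315/114176]; denominator coefficients [1, -1863/446, 38637/14272, 729/1784].


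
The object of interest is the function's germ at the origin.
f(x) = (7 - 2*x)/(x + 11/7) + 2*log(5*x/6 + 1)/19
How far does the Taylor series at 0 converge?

The radius of convergence is 6/5.

Denominator factor (x + 11/7): pole of order 1 at -11/7, modulus 11/7.
Branch term (2/19)*log(1 - x/(-6/5)): its argument vanishes at x = -6/5, a logarithmic branch point, modulus 6/5.
The radius of convergence is the smallest modulus among the singular points: 6/5.


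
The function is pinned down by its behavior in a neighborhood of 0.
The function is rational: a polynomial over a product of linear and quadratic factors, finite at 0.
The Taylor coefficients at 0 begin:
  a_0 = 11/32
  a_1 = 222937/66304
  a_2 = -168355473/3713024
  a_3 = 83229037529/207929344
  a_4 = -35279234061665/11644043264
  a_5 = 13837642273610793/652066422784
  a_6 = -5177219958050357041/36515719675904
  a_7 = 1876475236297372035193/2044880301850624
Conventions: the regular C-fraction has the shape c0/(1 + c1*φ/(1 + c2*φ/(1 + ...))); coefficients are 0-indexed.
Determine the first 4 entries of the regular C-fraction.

The regular C-fraction coefficients are [11/32, -20267/2072, 1342085/57683, -293686130371/108800146780].

Taylor coefficients (read off): a_0 = 11/32, a_1 = 222937/66304, a_2 = -168355473/3713024, a_3 = 83229037529/207929344.
c0 = a_0 = 11/32. Peel one level at a time: if S = 1 + c*φ/S' with S'(0) = 1, then c is the φ-coefficient of S and S' = c*φ/(S - 1).
S_1 = c0/f = 1 + (-20267/2072)*φ + (17447105/76664)*φ^2 + ...; c1 = -20267/2072.
S_2 = c1*φ/(S_1 - 1) = 1 + (1342085/57683)*φ + (7937462983/126385012)*φ^2 + ...; c2 = 1342085/57683.
S_3 = c2*φ/(S_2 - 1) = 1 + (-293686130371/108800146780)*φ + ...; c3 = -293686130371/108800146780.


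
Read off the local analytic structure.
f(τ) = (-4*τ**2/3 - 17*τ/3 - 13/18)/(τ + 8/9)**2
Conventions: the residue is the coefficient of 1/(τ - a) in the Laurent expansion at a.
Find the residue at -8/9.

At the order-2 pole -8/9 set g(τ) = (τ - (-8/9))^2*f(τ) = -4*τ**2/3 - 17*τ/3 - 13/18.
Order-2 pole: residue = g'(a); g'(-8/9) = -89/27, so the residue is -89/27.

The residue is -89/27.


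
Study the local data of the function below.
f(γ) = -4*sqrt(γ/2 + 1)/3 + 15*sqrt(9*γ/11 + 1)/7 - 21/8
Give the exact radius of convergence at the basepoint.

Branch term (15/7)*sqrt(1 - γ/(-11/9)): its argument vanishes at γ = -11/9, a square-root branch point, modulus 11/9.
Branch term (-4/3)*sqrt(1 - γ/(-2)): its argument vanishes at γ = -2, a square-root branch point, modulus 2.
The radius of convergence is the smallest modulus among the singular points: 11/9.

The radius of convergence is 11/9.
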